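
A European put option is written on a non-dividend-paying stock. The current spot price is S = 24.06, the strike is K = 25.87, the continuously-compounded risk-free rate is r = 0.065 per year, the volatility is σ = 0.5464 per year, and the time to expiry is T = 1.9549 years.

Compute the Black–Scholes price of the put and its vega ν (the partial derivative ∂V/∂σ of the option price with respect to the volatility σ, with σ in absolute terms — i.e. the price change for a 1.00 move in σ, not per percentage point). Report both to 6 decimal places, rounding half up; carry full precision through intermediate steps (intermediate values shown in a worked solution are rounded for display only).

price = 6.346898
ν = 12.109752

σ√T = 0.5464·√1.9549 = 0.763964
d₁ = (ln(S/K) + (r+σ²/2)T) / (σ√T) = (ln(24.06/25.87) + (0.065+0.5464²/2)·1.9549) / 0.763964 = (-0.072533 + 0.418889) / 0.763964 = 0.453367
d₂ = d₁ − σ√T = 0.453367 − 0.763964 = -0.310598
e^{−rT} = e^{−0.065·1.9549} = 0.880673
N(−d₁) = 0.325142,  N(−d₂) = 0.621947
Put price V = K·e^{−rT}·N(−d₂) − S·N(−d₁) = 14.169824 − 7.822926 = 6.346898
φ(d₁) = (1/√(2π))·e^{−d₁²/2} = 0.359979
ν = S·φ(d₁)·√T = 12.109752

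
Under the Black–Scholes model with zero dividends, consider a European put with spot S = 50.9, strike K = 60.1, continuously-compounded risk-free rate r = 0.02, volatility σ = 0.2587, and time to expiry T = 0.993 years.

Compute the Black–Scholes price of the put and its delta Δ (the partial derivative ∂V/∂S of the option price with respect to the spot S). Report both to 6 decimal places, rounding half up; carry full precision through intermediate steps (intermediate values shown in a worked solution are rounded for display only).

σ√T = 0.2587·√0.993 = 0.257793
d₁ = (ln(S/K) + (r+σ²/2)T) / (σ√T) = (ln(50.9/60.1) + (0.02+0.2587²/2)·0.993) / 0.257793 = (-0.166147 + 0.053089) / 0.257793 = -0.438562
d₂ = d₁ − σ√T = -0.438562 − 0.257793 = -0.696355
e^{−rT} = e^{−0.02·0.993} = 0.980336
N(−d₁) = 0.669511,  N(−d₂) = 0.756897
Put price V = K·e^{−rT}·N(−d₂) − S·N(−d₁) = 44.594992 − 34.078094 = 10.516897
Δ = −N(−d₁) = -0.669511

price = 10.516897
Δ = -0.669511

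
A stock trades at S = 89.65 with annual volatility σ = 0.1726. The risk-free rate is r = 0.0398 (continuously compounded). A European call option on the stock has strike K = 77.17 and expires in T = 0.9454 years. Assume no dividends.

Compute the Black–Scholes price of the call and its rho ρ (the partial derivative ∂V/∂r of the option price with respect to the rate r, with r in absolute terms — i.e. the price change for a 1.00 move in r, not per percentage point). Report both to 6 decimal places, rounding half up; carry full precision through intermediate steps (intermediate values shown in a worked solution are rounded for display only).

σ√T = 0.1726·√0.9454 = 0.167822
d₁ = (ln(S/K) + (r+σ²/2)T) / (σ√T) = (ln(89.65/77.17) + (0.0398+0.1726²/2)·0.9454) / 0.167822 = (0.149902 + 0.051709) / 0.167822 = 1.201342
d₂ = d₁ − σ√T = 1.201342 − 0.167822 = 1.033520
e^{−rT} = e^{−0.0398·0.9454} = 0.963072
N(d₁) = 0.885191,  N(d₂) = 0.849320
Call price V = S·N(d₁) − K·e^{−rT}·N(d₂) = 79.357343 − 63.121675 = 16.235669
ρ = K·T·e^{−rT}·N(d₂) = 59.675231

price = 16.235669
ρ = 59.675231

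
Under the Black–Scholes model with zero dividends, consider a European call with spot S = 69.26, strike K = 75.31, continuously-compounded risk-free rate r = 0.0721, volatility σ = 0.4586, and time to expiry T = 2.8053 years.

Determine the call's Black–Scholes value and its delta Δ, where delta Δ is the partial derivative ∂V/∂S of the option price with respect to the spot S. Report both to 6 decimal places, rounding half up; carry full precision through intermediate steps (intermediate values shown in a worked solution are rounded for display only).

σ√T = 0.4586·√2.8053 = 0.768111
d₁ = (ln(S/K) + (r+σ²/2)T) / (σ√T) = (ln(69.26/75.31) + (0.0721+0.4586²/2)·2.8053) / 0.768111 = (-0.083745 + 0.497259) / 0.768111 = 0.538352
d₂ = d₁ − σ√T = 0.538352 − 0.768111 = -0.229759
e^{−rT} = e^{−0.0721·2.8053} = 0.816881
N(d₁) = 0.704833,  N(d₂) = 0.409140
Call price V = S·N(d₁) − K·e^{−rT}·N(d₂) = 48.816725 − 25.169979 = 23.646746
Δ = N(d₁) = 0.704833

price = 23.646746
Δ = 0.704833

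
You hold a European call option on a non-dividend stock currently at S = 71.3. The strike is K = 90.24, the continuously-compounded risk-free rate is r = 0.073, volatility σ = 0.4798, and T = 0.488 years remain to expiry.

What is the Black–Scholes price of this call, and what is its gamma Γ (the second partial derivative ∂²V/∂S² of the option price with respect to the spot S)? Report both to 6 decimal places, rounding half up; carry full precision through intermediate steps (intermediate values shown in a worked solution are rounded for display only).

σ√T = 0.4798·√0.488 = 0.335174
d₁ = (ln(S/K) + (r+σ²/2)T) / (σ√T) = (ln(71.3/90.24) + (0.073+0.4798²/2)·0.488) / 0.335174 = (-0.235576 + 0.091795) / 0.335174 = -0.428976
d₂ = d₁ − σ√T = -0.428976 − 0.335174 = -0.764150
e^{−rT} = e^{−0.073·0.488} = 0.965003
N(d₁) = 0.333970,  N(d₂) = 0.222389
Call price V = S·N(d₁) − K·e^{−rT}·N(d₂) = 23.812074 − 19.366037 = 4.446037
φ(d₁) = (1/√(2π))·e^{−d₁²/2} = 0.363874
Γ = φ(d₁) / (S·σ·√T) = 0.015226

price = 4.446037
Γ = 0.015226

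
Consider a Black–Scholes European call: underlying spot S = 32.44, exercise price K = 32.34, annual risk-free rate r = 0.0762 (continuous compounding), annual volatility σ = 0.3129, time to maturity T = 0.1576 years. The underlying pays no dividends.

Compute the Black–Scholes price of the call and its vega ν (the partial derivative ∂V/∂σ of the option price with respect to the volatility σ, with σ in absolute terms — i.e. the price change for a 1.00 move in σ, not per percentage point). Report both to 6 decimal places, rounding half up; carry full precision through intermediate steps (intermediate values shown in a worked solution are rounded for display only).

σ√T = 0.3129·√0.1576 = 0.124218
d₁ = (ln(S/K) + (r+σ²/2)T) / (σ√T) = (ln(32.44/32.34) + (0.0762+0.3129²/2)·0.1576) / 0.124218 = (0.003087 + 0.019724) / 0.124218 = 0.183641
d₂ = d₁ − σ√T = 0.183641 − 0.124218 = 0.059424
e^{−rT} = e^{−0.0762·0.1576} = 0.988063
N(d₁) = 0.572853,  N(d₂) = 0.523693
Call price V = S·N(d₁) − K·e^{−rT}·N(d₂) = 18.583338 − 16.734048 = 1.849291
φ(d₁) = (1/√(2π))·e^{−d₁²/2} = 0.392272
ν = S·φ(d₁)·√T = 5.051797

price = 1.849291
ν = 5.051797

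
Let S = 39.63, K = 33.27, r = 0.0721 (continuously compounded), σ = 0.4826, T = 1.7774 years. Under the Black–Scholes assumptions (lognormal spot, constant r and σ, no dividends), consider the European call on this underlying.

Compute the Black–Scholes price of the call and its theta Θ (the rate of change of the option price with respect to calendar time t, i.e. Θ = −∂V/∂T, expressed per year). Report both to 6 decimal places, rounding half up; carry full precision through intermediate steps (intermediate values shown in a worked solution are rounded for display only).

σ√T = 0.4826·√1.7774 = 0.643398
d₁ = (ln(S/K) + (r+σ²/2)T) / (σ√T) = (ln(39.63/33.27) + (0.0721+0.4826²/2)·1.7774) / 0.643398 = (0.174930 + 0.335131) / 0.643398 = 0.792762
d₂ = d₁ − σ√T = 0.792762 − 0.643398 = 0.149363
e^{−rT} = e^{−0.0721·1.7774} = 0.879721
N(d₁) = 0.786042,  N(d₂) = 0.559367
Call price V = S·N(d₁) − K·e^{−rT}·N(d₂) = 31.150831 − 16.371717 = 14.779114
φ(d₁) = (1/√(2π))·e^{−d₁²/2} = 0.291366
Θ = −S·φ(d₁)·σ/(2√T) − r·K·e^{−rT}·N(d₂) = −2.089912 − 1.180401 = -3.270313

price = 14.779114
Θ = -3.270313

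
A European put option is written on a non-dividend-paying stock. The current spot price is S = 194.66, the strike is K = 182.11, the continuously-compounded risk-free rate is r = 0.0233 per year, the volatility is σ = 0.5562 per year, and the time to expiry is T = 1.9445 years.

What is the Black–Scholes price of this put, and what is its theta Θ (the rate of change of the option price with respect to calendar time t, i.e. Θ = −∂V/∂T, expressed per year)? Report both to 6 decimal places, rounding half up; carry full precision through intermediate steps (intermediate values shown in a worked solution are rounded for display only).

σ√T = 0.5562·√1.9445 = 0.775595
d₁ = (ln(S/K) + (r+σ²/2)T) / (σ√T) = (ln(194.66/182.11) + (0.0233+0.5562²/2)·1.9445) / 0.775595 = (0.066644 + 0.346081) / 0.775595 = 0.532139
d₂ = d₁ − σ√T = 0.532139 − 0.775595 = -0.243456
e^{−rT} = e^{−0.0233·1.9445} = 0.955704
N(−d₁) = 0.297315,  N(−d₂) = 0.596174
Put price V = K·e^{−rT}·N(−d₂) − S·N(−d₁) = 103.760078 − 57.875326 = 45.884752
φ(d₁) = (1/√(2π))·e^{−d₁²/2} = 0.346274
Θ = −S·φ(d₁)·σ/(2√T) + r·K·e^{−rT}·N(−d₂) = −13.442927 + 2.417610 = -11.025317

price = 45.884752
Θ = -11.025317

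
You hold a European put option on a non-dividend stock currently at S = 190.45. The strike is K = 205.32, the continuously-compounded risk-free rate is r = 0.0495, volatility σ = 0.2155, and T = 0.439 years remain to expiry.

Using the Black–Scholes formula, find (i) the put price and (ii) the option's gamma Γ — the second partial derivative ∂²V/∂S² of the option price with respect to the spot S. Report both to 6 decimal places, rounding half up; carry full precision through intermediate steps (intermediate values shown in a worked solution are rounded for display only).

σ√T = 0.2155·√0.439 = 0.142784
d₁ = (ln(S/K) + (r+σ²/2)T) / (σ√T) = (ln(190.45/205.32) + (0.0495+0.2155²/2)·0.439) / 0.142784 = (-0.075180 + 0.031924) / 0.142784 = -0.302946
d₂ = d₁ − σ√T = -0.302946 − 0.142784 = -0.445730
e^{−rT} = e^{−0.0495·0.439} = 0.978504
N(−d₁) = 0.619035,  N(−d₂) = 0.672104
Put price V = K·e^{−rT}·N(−d₂) − S·N(−d₁) = 135.030016 − 117.895154 = 17.134861
φ(d₁) = (1/√(2π))·e^{−d₁²/2} = 0.381049
Γ = φ(d₁) / (S·σ·√T) = 0.014013

price = 17.134861
Γ = 0.014013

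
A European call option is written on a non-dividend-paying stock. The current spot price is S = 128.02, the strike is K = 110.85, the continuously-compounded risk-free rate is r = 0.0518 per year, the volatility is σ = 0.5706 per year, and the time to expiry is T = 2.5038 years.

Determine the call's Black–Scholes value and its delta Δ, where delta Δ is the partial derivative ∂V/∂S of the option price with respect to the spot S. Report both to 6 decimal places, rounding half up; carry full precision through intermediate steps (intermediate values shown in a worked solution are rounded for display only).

σ√T = 0.5706·√2.5038 = 0.902883
d₁ = (ln(S/K) + (r+σ²/2)T) / (σ√T) = (ln(128.02/110.85) + (0.0518+0.5706²/2)·2.5038) / 0.902883 = (0.144009 + 0.537296) / 0.902883 = 0.754588
d₂ = d₁ − σ√T = 0.754588 − 0.902883 = -0.148296
e^{−rT} = e^{−0.0518·2.5038} = 0.878362
N(d₁) = 0.774752,  N(d₂) = 0.441055
Call price V = S·N(d₁) − K·e^{−rT}·N(d₂) = 99.183720 − 42.943907 = 56.239813
Δ = N(d₁) = 0.774752

price = 56.239813
Δ = 0.774752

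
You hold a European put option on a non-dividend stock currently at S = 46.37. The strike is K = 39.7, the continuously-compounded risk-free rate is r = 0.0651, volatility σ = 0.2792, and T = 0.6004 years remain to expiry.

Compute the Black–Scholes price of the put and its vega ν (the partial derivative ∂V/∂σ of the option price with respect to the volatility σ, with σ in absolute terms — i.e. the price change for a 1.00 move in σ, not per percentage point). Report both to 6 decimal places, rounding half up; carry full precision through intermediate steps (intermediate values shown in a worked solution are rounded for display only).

price = 0.913363
ν = 8.635764

σ√T = 0.2792·√0.6004 = 0.216339
d₁ = (ln(S/K) + (r+σ²/2)T) / (σ√T) = (ln(46.37/39.7) + (0.0651+0.2792²/2)·0.6004) / 0.216339 = (0.155302 + 0.062487) / 0.216339 = 1.006700
d₂ = d₁ − σ√T = 1.006700 − 0.216339 = 0.790360
e^{−rT} = e^{−0.0651·0.6004} = 0.961668
N(−d₁) = 0.157039,  N(−d₂) = 0.214659
Put price V = K·e^{−rT}·N(−d₂) − S·N(−d₁) = 8.195284 − 7.281921 = 0.913363
φ(d₁) = (1/√(2π))·e^{−d₁²/2} = 0.240350
ν = S·φ(d₁)·√T = 8.635764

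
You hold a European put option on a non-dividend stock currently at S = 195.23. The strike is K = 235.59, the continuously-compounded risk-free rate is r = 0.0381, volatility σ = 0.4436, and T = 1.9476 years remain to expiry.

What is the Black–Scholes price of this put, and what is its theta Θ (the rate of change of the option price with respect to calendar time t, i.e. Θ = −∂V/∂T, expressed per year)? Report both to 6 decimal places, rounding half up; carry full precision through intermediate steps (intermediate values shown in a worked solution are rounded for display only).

σ√T = 0.4436·√1.9476 = 0.619072
d₁ = (ln(S/K) + (r+σ²/2)T) / (σ√T) = (ln(195.23/235.59) + (0.0381+0.4436²/2)·1.9476) / 0.619072 = (-0.187915 + 0.265829) / 0.619072 = 0.125856
d₂ = d₁ − σ√T = 0.125856 − 0.619072 = -0.493216
e^{−rT} = e^{−0.0381·1.9476} = 0.928483
N(−d₁) = 0.449923,  N(−d₂) = 0.689070
Put price V = K·e^{−rT}·N(−d₂) − S·N(−d₁) = 150.728024 − 87.838430 = 62.889594
φ(d₁) = (1/√(2π))·e^{−d₁²/2} = 0.395795
Θ = −S·φ(d₁)·σ/(2√T) + r·K·e^{−rT}·N(−d₂) = −12.280858 + 5.742738 = -6.538120

price = 62.889594
Θ = -6.538120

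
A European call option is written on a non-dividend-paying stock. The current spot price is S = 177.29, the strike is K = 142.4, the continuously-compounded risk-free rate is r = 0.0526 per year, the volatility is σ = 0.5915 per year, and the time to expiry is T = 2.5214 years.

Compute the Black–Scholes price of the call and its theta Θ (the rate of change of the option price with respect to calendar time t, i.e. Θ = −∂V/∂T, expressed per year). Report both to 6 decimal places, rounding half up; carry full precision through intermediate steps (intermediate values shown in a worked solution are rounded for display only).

price = 84.324741
Θ = -12.256378

σ√T = 0.5915·√2.5214 = 0.939238
d₁ = (ln(S/K) + (r+σ²/2)T) / (σ√T) = (ln(177.29/142.4) + (0.0526+0.5915²/2)·2.5214) / 0.939238 = (0.219147 + 0.573710) / 0.939238 = 0.844149
d₂ = d₁ − σ√T = 0.844149 − 0.939238 = -0.095089
e^{−rT} = e^{−0.0526·2.5214} = 0.875793
N(d₁) = 0.800707,  N(d₂) = 0.462122
Call price V = S·N(d₁) − K·e^{−rT}·N(d₂) = 141.957312 − 57.632571 = 84.324741
φ(d₁) = (1/√(2π))·e^{−d₁²/2} = 0.279366
Θ = −S·φ(d₁)·σ/(2√T) − r·K·e^{−rT}·N(d₂) = −9.224905 − 3.031473 = -12.256378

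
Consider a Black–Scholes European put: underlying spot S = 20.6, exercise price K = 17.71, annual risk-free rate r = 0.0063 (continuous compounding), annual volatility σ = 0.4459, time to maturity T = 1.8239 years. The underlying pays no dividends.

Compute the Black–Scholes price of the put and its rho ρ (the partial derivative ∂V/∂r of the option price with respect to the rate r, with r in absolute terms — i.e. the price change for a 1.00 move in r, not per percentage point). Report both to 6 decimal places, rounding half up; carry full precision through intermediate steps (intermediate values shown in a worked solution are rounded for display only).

σ√T = 0.4459·√1.8239 = 0.602196
d₁ = (ln(S/K) + (r+σ²/2)T) / (σ√T) = (ln(20.6/17.71) + (0.0063+0.4459²/2)·1.8239) / 0.602196 = (0.151162 + 0.192811) / 0.602196 = 0.571196
d₂ = d₁ − σ√T = 0.571196 − 0.602196 = -0.031000
e^{−rT} = e^{−0.0063·1.8239} = 0.988575
N(−d₁) = 0.283933,  N(−d₂) = 0.512365
Put price V = K·e^{−rT}·N(−d₂) − S·N(−d₁) = 8.970318 − 5.849025 = 3.121293
ρ = −K·T·e^{−rT}·N(−d₂) = -16.360963

price = 3.121293
ρ = -16.360963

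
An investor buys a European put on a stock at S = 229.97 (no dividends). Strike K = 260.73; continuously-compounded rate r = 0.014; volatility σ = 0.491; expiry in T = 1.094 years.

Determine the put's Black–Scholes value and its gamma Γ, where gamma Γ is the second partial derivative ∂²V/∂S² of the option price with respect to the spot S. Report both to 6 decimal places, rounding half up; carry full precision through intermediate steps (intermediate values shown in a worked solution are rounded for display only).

price = 63.822878
Γ = 0.003375

σ√T = 0.491·√1.094 = 0.513559
d₁ = (ln(S/K) + (r+σ²/2)T) / (σ√T) = (ln(229.97/260.73) + (0.014+0.491²/2)·1.094) / 0.513559 = (-0.125537 + 0.147187) / 0.513559 = 0.042158
d₂ = d₁ − σ√T = 0.042158 − 0.513559 = -0.471400
e^{−rT} = e^{−0.014·1.094} = 0.984801
N(−d₁) = 0.483186,  N(−d₂) = 0.681323
Put price V = K·e^{−rT}·N(−d₂) − S·N(−d₁) = 174.941217 − 111.118339 = 63.822878
φ(d₁) = (1/√(2π))·e^{−d₁²/2} = 0.398588
Γ = φ(d₁) / (S·σ·√T) = 0.003375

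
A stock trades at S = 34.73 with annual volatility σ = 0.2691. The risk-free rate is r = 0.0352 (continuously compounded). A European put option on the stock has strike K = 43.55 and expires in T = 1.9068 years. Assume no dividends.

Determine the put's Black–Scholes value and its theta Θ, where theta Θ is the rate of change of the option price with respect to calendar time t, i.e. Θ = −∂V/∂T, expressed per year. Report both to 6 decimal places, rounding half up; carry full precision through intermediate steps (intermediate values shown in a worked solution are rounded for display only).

price = 9.052664
Θ = -0.263824

σ√T = 0.2691·√1.9068 = 0.371592
d₁ = (ln(S/K) + (r+σ²/2)T) / (σ√T) = (ln(34.73/43.55) + (0.0352+0.2691²/2)·1.9068) / 0.371592 = (-0.226306 + 0.136160) / 0.371592 = -0.242595
d₂ = d₁ − σ√T = -0.242595 − 0.371592 = -0.614187
e^{−rT} = e^{−0.0352·1.9068} = 0.935084
N(−d₁) = 0.595840,  N(−d₂) = 0.730454
Put price V = K·e^{−rT}·N(−d₂) − S·N(−d₁) = 29.746196 − 20.693533 = 9.052664
φ(d₁) = (1/√(2π))·e^{−d₁²/2} = 0.387374
Θ = −S·φ(d₁)·σ/(2√T) + r·K·e^{−rT}·N(−d₂) = −1.310890 + 1.047066 = -0.263824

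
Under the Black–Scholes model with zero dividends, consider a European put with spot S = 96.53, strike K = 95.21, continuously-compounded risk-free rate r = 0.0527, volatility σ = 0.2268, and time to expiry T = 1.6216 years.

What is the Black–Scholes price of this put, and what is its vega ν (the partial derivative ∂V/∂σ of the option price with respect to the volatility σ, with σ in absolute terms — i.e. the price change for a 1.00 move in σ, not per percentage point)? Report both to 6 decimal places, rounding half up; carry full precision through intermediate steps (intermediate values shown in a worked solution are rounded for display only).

price = 6.613120
ν = 43.534840

σ√T = 0.2268·√1.6216 = 0.288812
d₁ = (ln(S/K) + (r+σ²/2)T) / (σ√T) = (ln(96.53/95.21) + (0.0527+0.2268²/2)·1.6216) / 0.288812 = (0.013769 + 0.127164) / 0.288812 = 0.487976
d₂ = d₁ − σ√T = 0.487976 − 0.288812 = 0.199165
e^{−rT} = e^{−0.0527·1.6216} = 0.918091
N(−d₁) = 0.312783,  N(−d₂) = 0.421067
Put price V = K·e^{−rT}·N(−d₂) − S·N(−d₁) = 36.806094 − 30.192973 = 6.613120
φ(d₁) = (1/√(2π))·e^{−d₁²/2} = 0.354163
ν = S·φ(d₁)·√T = 43.534840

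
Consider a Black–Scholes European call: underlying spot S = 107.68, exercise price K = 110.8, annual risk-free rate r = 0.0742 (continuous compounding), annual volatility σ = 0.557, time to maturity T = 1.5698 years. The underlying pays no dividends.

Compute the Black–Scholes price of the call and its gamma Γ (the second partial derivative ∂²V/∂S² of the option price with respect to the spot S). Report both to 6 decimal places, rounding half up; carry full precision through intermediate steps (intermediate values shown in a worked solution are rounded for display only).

price = 32.890794
Γ = 0.004743

σ√T = 0.557·√1.5698 = 0.697875
d₁ = (ln(S/K) + (r+σ²/2)T) / (σ√T) = (ln(107.68/110.8) + (0.0742+0.557²/2)·1.5698) / 0.697875 = (-0.028563 + 0.359994) / 0.697875 = 0.474914
d₂ = d₁ − σ√T = 0.474914 − 0.697875 = -0.222960
e^{−rT} = e^{−0.0742·1.5698} = 0.890049
N(d₁) = 0.682576,  N(d₂) = 0.411783
Call price V = S·N(d₁) − K·e^{−rT}·N(d₂) = 73.499786 − 40.608992 = 32.890794
φ(d₁) = (1/√(2π))·e^{−d₁²/2} = 0.356397
Γ = φ(d₁) / (S·σ·√T) = 0.004743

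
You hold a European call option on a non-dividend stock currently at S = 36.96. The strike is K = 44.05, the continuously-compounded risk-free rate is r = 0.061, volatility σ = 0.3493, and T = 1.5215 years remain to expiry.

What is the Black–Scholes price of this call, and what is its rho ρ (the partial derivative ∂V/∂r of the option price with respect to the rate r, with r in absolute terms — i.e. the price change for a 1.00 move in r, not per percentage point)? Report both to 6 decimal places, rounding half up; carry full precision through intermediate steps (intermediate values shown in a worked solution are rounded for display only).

σ√T = 0.3493·√1.5215 = 0.430858
d₁ = (ln(S/K) + (r+σ²/2)T) / (σ√T) = (ln(36.96/44.05) + (0.061+0.3493²/2)·1.5215) / 0.430858 = (-0.175489 + 0.185631) / 0.430858 = 0.023539
d₂ = d₁ − σ√T = 0.023539 − 0.430858 = -0.407320
e^{−rT} = e^{−0.061·1.5215} = 0.911365
N(d₁) = 0.509390,  N(d₂) = 0.341887
Call price V = S·N(d₁) − K·e^{−rT}·N(d₂) = 18.827045 − 13.725257 = 5.101787
ρ = K·T·e^{−rT}·N(d₂) = 20.882979

price = 5.101787
ρ = 20.882979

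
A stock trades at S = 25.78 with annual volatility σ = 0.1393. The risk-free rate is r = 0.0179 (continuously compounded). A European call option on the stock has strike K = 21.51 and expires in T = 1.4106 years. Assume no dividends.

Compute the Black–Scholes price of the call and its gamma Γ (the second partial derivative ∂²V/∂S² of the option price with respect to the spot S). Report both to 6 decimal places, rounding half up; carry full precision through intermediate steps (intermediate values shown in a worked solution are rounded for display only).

price = 5.001648
Γ = 0.038632

σ√T = 0.1393·√1.4106 = 0.165445
d₁ = (ln(S/K) + (r+σ²/2)T) / (σ√T) = (ln(25.78/21.51) + (0.0179+0.1393²/2)·1.4106) / 0.165445 = (0.181081 + 0.038936) / 0.165445 = 1.329850
d₂ = d₁ − σ√T = 1.329850 − 0.165445 = 1.164406
e^{−rT} = e^{−0.0179·1.4106} = 0.975066
N(d₁) = 0.908216,  N(d₂) = 0.877870
Call price V = S·N(d₁) − K·e^{−rT}·N(d₂) = 23.413814 − 18.412165 = 5.001648
φ(d₁) = (1/√(2π))·e^{−d₁²/2} = 0.164773
Γ = φ(d₁) / (S·σ·√T) = 0.038632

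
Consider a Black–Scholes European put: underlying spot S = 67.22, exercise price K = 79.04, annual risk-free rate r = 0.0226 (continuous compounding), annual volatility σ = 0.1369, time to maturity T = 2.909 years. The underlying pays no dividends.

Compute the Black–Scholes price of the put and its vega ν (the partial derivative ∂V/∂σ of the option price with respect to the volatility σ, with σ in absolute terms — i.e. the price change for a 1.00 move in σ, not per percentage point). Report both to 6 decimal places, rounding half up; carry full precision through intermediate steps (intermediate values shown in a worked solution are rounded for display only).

σ√T = 0.1369·√2.909 = 0.233494
d₁ = (ln(S/K) + (r+σ²/2)T) / (σ√T) = (ln(67.22/79.04) + (0.0226+0.1369²/2)·2.909) / 0.233494 = (-0.161983 + 0.093003) / 0.233494 = -0.295426
d₂ = d₁ − σ√T = -0.295426 − 0.233494 = -0.528920
e^{−rT} = e^{−0.0226·2.909} = 0.936371
N(−d₁) = 0.616166,  N(−d₂) = 0.701569
Put price V = K·e^{−rT}·N(−d₂) − S·N(−d₁) = 51.923700 − 41.418666 = 10.505034
φ(d₁) = (1/√(2π))·e^{−d₁²/2} = 0.381908
ν = S·φ(d₁)·√T = 43.785324

price = 10.505034
ν = 43.785324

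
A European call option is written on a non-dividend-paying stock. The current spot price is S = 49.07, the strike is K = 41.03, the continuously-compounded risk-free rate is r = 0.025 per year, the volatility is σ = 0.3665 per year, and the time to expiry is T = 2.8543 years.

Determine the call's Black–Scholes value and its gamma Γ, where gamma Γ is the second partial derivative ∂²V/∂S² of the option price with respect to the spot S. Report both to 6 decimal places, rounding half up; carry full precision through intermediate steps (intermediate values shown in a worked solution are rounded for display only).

σ√T = 0.3665·√2.8543 = 0.619190
d₁ = (ln(S/K) + (r+σ²/2)T) / (σ√T) = (ln(49.07/41.03) + (0.025+0.3665²/2)·2.8543) / 0.619190 = (0.178944 + 0.263055) / 0.619190 = 0.713836
d₂ = d₁ − σ√T = 0.713836 − 0.619190 = 0.094646
e^{−rT} = e^{−0.025·2.8543} = 0.931129
N(d₁) = 0.762336,  N(d₂) = 0.537702
Call price V = S·N(d₁) − K·e^{−rT}·N(d₂) = 37.407810 − 20.542486 = 16.865324
φ(d₁) = (1/√(2π))·e^{−d₁²/2} = 0.309215
Γ = φ(d₁) / (S·σ·√T) = 0.010177

price = 16.865324
Γ = 0.010177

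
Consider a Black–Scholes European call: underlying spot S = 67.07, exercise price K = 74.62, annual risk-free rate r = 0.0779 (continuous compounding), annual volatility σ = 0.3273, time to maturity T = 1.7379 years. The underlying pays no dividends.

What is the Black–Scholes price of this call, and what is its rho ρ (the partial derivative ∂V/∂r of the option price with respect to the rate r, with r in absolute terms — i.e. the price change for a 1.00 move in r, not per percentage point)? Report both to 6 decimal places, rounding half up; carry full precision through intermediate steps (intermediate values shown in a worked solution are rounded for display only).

price = 12.267750
ρ = 49.914390

σ√T = 0.3273·√1.7379 = 0.431478
d₁ = (ln(S/K) + (r+σ²/2)T) / (σ√T) = (ln(67.07/74.62) + (0.0779+0.3273²/2)·1.7379) / 0.431478 = (-0.106672 + 0.228469) / 0.431478 = 0.282279
d₂ = d₁ − σ√T = 0.282279 − 0.431478 = -0.149198
e^{−rT} = e^{−0.0779·1.7379} = 0.873382
N(d₁) = 0.611135,  N(d₂) = 0.440699
Call price V = S·N(d₁) − K·e^{−rT}·N(d₂) = 40.988845 − 28.721095 = 12.267750
ρ = K·T·e^{−rT}·N(d₂) = 49.914390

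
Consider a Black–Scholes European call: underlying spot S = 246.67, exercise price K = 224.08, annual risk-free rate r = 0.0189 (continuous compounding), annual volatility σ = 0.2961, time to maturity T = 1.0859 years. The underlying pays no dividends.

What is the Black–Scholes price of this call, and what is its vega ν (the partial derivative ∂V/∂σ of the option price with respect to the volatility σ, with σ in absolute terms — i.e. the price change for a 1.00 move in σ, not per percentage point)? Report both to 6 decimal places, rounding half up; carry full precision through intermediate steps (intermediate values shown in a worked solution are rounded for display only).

σ√T = 0.2961·√1.0859 = 0.308556
d₁ = (ln(S/K) + (r+σ²/2)T) / (σ√T) = (ln(246.67/224.08) + (0.0189+0.2961²/2)·1.0859) / 0.308556 = (0.096048 + 0.068127) / 0.308556 = 0.532076
d₂ = d₁ − σ√T = 0.532076 − 0.308556 = 0.223521
e^{−rT} = e^{−0.0189·1.0859} = 0.979686
N(d₁) = 0.702663,  N(d₂) = 0.588435
Call price V = S·N(d₁) − K·e^{−rT}·N(d₂) = 173.325977 − 129.177904 = 44.148073
φ(d₁) = (1/√(2π))·e^{−d₁²/2} = 0.346286
ν = S·φ(d₁)·√T = 89.011441

price = 44.148073
ν = 89.011441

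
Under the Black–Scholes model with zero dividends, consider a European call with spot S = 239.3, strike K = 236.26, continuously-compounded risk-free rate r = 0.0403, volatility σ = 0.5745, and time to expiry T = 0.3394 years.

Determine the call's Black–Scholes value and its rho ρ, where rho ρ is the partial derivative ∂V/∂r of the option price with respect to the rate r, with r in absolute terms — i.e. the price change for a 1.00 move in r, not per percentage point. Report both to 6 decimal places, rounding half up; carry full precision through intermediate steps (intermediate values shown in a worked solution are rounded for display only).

price = 34.610153
ρ = 36.766585

σ√T = 0.5745·√0.3394 = 0.334692
d₁ = (ln(S/K) + (r+σ²/2)T) / (σ√T) = (ln(239.3/236.26) + (0.0403+0.5745²/2)·0.3394) / 0.334692 = (0.012785 + 0.069687) / 0.334692 = 0.246413
d₂ = d₁ − σ√T = 0.246413 − 0.334692 = -0.088280
e^{−rT} = e^{−0.0403·0.3394} = 0.986415
N(d₁) = 0.597319,  N(d₂) = 0.464827
Call price V = S·N(d₁) − K·e^{−rT}·N(d₂) = 142.938336 − 108.328183 = 34.610153
ρ = K·T·e^{−rT}·N(d₂) = 36.766585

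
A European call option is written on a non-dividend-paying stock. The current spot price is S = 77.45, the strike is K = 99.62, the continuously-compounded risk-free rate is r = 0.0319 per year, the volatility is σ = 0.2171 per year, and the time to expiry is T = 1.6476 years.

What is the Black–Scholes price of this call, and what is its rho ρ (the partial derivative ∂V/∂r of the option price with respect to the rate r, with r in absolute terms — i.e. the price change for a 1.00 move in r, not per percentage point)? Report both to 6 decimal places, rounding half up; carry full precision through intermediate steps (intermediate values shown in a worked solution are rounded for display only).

σ√T = 0.2171·√1.6476 = 0.278667
d₁ = (ln(S/K) + (r+σ²/2)T) / (σ√T) = (ln(77.45/99.62) + (0.0319+0.2171²/2)·1.6476) / 0.278667 = (-0.251730 + 0.091386) / 0.278667 = -0.575397
d₂ = d₁ − σ√T = -0.575397 − 0.278667 = -0.854064
e^{−rT} = e^{−0.0319·1.6476} = 0.948799
N(d₁) = 0.282511,  N(d₂) = 0.196535
Call price V = S·N(d₁) − K·e^{−rT}·N(d₂) = 21.880505 − 18.576330 = 3.304175
ρ = K·T·e^{−rT}·N(d₂) = 30.606362

price = 3.304175
ρ = 30.606362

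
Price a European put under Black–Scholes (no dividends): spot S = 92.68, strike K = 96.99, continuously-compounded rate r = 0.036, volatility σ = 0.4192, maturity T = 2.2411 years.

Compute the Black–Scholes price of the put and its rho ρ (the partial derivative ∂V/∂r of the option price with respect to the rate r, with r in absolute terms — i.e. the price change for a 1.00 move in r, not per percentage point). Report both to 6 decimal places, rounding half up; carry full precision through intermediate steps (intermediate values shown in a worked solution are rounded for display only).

σ√T = 0.4192·√2.2411 = 0.627555
d₁ = (ln(S/K) + (r+σ²/2)T) / (σ√T) = (ln(92.68/96.99) + (0.036+0.4192²/2)·2.2411) / 0.627555 = (-0.045455 + 0.277592) / 0.627555 = 0.369907
d₂ = d₁ − σ√T = 0.369907 − 0.627555 = -0.257648
e^{−rT} = e^{−0.036·2.2411} = 0.922489
N(−d₁) = 0.355726,  N(−d₂) = 0.601661
Put price V = K·e^{−rT}·N(−d₂) − S·N(−d₁) = 53.831923 − 32.968670 = 20.863254
ρ = −K·T·e^{−rT}·N(−d₂) = -120.642724

price = 20.863254
ρ = -120.642724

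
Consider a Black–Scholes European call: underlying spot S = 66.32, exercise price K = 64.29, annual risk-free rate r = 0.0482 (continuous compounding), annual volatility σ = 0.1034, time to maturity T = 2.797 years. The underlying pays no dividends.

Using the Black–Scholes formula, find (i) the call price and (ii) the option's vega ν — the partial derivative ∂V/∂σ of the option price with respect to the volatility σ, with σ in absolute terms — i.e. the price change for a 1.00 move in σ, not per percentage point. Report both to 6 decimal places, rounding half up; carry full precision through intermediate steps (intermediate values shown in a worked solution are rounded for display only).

price = 11.085842
ν = 25.608903

σ√T = 0.1034·√2.797 = 0.172929
d₁ = (ln(S/K) + (r+σ²/2)T) / (σ√T) = (ln(66.32/64.29) + (0.0482+0.1034²/2)·2.797) / 0.172929 = (0.031087 + 0.149768) / 0.172929 = 1.045836
d₂ = d₁ − σ√T = 1.045836 − 0.172929 = 0.872908
e^{−rT} = e^{−0.0482·2.797} = 0.873877
N(d₁) = 0.852182,  N(d₂) = 0.808643
Call price V = S·N(d₁) − K·e^{−rT}·N(d₂) = 56.516687 − 45.430845 = 11.085842
φ(d₁) = (1/√(2π))·e^{−d₁²/2} = 0.230887
ν = S·φ(d₁)·√T = 25.608903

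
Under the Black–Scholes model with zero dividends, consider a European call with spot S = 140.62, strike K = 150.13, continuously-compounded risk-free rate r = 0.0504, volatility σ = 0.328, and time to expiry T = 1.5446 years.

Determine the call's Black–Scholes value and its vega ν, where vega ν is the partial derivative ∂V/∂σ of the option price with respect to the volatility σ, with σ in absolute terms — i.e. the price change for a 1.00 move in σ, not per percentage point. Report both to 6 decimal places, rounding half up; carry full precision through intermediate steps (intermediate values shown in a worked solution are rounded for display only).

σ√T = 0.328·√1.5446 = 0.407645
d₁ = (ln(S/K) + (r+σ²/2)T) / (σ√T) = (ln(140.62/150.13) + (0.0504+0.328²/2)·1.5446) / 0.407645 = (-0.065440 + 0.160935) / 0.407645 = 0.234259
d₂ = d₁ − σ√T = 0.234259 − 0.407645 = -0.173385
e^{−rT} = e^{−0.0504·1.5446} = 0.925105
N(d₁) = 0.592608,  N(d₂) = 0.431174
Call price V = S·N(d₁) − K·e^{−rT}·N(d₂) = 83.332562 − 59.884084 = 23.448478
φ(d₁) = (1/√(2π))·e^{−d₁²/2} = 0.388145
ν = S·φ(d₁)·√T = 67.834197

price = 23.448478
ν = 67.834197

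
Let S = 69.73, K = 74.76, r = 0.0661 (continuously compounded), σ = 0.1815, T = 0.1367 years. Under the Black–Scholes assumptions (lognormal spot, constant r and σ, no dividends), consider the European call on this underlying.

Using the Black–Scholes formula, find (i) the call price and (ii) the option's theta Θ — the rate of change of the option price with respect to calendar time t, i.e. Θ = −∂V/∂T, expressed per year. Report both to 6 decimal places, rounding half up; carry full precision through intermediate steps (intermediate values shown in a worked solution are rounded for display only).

price = 0.481323
Θ = -5.531841

σ√T = 0.1815·√0.1367 = 0.067106
d₁ = (ln(S/K) + (r+σ²/2)T) / (σ√T) = (ln(69.73/74.76) + (0.0661+0.1815²/2)·0.1367) / 0.067106 = (-0.069652 + 0.011287) / 0.067106 = -0.869742
d₂ = d₁ − σ√T = -0.869742 − 0.067106 = -0.936848
e^{−rT} = e^{−0.0661·0.1367} = 0.991005
N(d₁) = 0.192221,  N(d₂) = 0.174418
Call price V = S·N(d₁) − K·e^{−rT}·N(d₂) = 13.403543 − 12.922219 = 0.481323
φ(d₁) = (1/√(2π))·e^{−d₁²/2} = 0.273306
Θ = −S·φ(d₁)·σ/(2√T) − r·K·e^{−rT}·N(d₂) = −4.677682 − 0.854159 = -5.531841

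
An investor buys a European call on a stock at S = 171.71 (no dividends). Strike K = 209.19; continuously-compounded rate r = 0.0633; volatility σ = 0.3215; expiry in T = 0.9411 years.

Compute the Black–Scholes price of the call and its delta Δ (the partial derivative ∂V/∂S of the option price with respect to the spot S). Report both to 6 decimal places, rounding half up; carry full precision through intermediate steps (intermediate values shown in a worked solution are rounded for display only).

σ√T = 0.3215·√0.9411 = 0.311888
d₁ = (ln(S/K) + (r+σ²/2)T) / (σ√T) = (ln(171.71/209.19) + (0.0633+0.3215²/2)·0.9411) / 0.311888 = (-0.197436 + 0.108209) / 0.311888 = -0.286087
d₂ = d₁ − σ√T = -0.286087 − 0.311888 = -0.597975
e^{−rT} = e^{−0.0633·0.9411} = 0.942168
N(d₁) = 0.387406,  N(d₂) = 0.274928
Call price V = S·N(d₁) − K·e^{−rT}·N(d₂) = 66.521431 − 54.186188 = 12.335243
Δ = N(d₁) = 0.387406

price = 12.335243
Δ = 0.387406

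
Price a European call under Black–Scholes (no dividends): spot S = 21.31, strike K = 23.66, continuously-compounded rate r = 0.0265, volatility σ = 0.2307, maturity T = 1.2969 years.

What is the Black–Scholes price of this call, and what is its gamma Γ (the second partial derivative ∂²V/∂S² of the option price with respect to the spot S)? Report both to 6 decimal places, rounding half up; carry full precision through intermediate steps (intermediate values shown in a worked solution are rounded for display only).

price = 1.614326
Γ = 0.070601

σ√T = 0.2307·√1.2969 = 0.262725
d₁ = (ln(S/K) + (r+σ²/2)T) / (σ√T) = (ln(21.31/23.66) + (0.0265+0.2307²/2)·1.2969) / 0.262725 = (-0.104609 + 0.068880) / 0.262725 = -0.135996
d₂ = d₁ − σ√T = -0.135996 − 0.262725 = -0.398720
e^{−rT} = e^{−0.0265·1.2969} = 0.966216
N(d₁) = 0.445912,  N(d₂) = 0.345050
Call price V = S·N(d₁) − K·e^{−rT}·N(d₂) = 9.502391 − 7.888066 = 1.614326
φ(d₁) = (1/√(2π))·e^{−d₁²/2} = 0.395270
Γ = φ(d₁) / (S·σ·√T) = 0.070601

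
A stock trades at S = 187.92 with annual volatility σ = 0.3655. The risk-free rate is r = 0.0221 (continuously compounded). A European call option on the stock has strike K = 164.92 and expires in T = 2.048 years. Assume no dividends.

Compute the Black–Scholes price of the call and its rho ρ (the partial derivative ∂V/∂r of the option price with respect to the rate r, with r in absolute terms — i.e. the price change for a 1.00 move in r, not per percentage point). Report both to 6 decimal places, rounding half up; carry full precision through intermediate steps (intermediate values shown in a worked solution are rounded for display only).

price = 52.738134
ρ = 171.003157

σ√T = 0.3655·√2.048 = 0.523061
d₁ = (ln(S/K) + (r+σ²/2)T) / (σ√T) = (ln(187.92/164.92) + (0.0221+0.3655²/2)·2.048) / 0.523061 = (0.130556 + 0.182057) / 0.523061 = 0.597661
d₂ = d₁ − σ√T = 0.597661 − 0.523061 = 0.074600
e^{−rT} = e^{−0.0221·2.048} = 0.955748
N(d₁) = 0.724967,  N(d₂) = 0.529733
Call price V = S·N(d₁) − K·e^{−rT}·N(d₂) = 136.235769 − 83.497635 = 52.738134
ρ = K·T·e^{−rT}·N(d₂) = 171.003157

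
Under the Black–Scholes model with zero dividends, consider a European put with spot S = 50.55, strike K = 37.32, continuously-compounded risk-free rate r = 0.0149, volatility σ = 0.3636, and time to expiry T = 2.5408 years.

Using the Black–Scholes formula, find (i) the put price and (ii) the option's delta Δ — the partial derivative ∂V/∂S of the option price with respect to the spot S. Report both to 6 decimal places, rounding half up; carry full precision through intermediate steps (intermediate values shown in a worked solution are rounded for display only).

σ√T = 0.3636·√2.5408 = 0.579574
d₁ = (ln(S/K) + (r+σ²/2)T) / (σ√T) = (ln(50.55/37.32) + (0.0149+0.3636²/2)·2.5408) / 0.579574 = (0.303434 + 0.205811) / 0.579574 = 0.878653
d₂ = d₁ − σ√T = 0.878653 − 0.579574 = 0.299079
e^{−rT} = e^{−0.0149·2.5408} = 0.962850
N(−d₁) = 0.189795,  N(−d₂) = 0.382440
Put price V = K·e^{−rT}·N(−d₂) − S·N(−d₁) = 13.742428 − 9.594124 = 4.148304
Δ = −N(−d₁) = -0.189795

price = 4.148304
Δ = -0.189795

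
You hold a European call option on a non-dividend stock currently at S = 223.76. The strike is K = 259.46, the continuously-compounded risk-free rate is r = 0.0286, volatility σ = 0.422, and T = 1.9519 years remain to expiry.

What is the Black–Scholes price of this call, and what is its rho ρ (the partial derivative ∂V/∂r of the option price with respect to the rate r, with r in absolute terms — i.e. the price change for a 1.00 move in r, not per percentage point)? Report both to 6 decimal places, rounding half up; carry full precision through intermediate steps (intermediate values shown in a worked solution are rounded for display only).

σ√T = 0.422·√1.9519 = 0.589578
d₁ = (ln(S/K) + (r+σ²/2)T) / (σ√T) = (ln(223.76/259.46) + (0.0286+0.422²/2)·1.9519) / 0.589578 = (-0.148028 + 0.229625) / 0.589578 = 0.138399
d₂ = d₁ − σ√T = 0.138399 − 0.589578 = -0.451179
e^{−rT} = e^{−0.0286·1.9519} = 0.945705
N(d₁) = 0.555037,  N(d₂) = 0.325930
Call price V = S·N(d₁) − K·e^{−rT}·N(d₂) = 124.195170 − 79.974378 = 44.220792
ρ = K·T·e^{−rT}·N(d₂) = 156.101988

price = 44.220792
ρ = 156.101988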